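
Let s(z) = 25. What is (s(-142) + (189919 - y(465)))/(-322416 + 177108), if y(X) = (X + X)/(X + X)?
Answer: -189943/145308 ≈ -1.3072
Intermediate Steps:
y(X) = 1 (y(X) = (2*X)/((2*X)) = (2*X)*(1/(2*X)) = 1)
(s(-142) + (189919 - y(465)))/(-322416 + 177108) = (25 + (189919 - 1*1))/(-322416 + 177108) = (25 + (189919 - 1))/(-145308) = (25 + 189918)*(-1/145308) = 189943*(-1/145308) = -189943/145308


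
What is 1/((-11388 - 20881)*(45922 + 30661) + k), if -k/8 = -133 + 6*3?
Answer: -1/2471255907 ≈ -4.0465e-10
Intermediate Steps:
k = 920 (k = -8*(-133 + 6*3) = -8*(-133 + 18) = -8*(-115) = 920)
1/((-11388 - 20881)*(45922 + 30661) + k) = 1/((-11388 - 20881)*(45922 + 30661) + 920) = 1/(-32269*76583 + 920) = 1/(-2471256827 + 920) = 1/(-2471255907) = -1/2471255907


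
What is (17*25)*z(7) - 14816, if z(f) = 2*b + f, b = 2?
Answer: -10141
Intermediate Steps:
z(f) = 4 + f (z(f) = 2*2 + f = 4 + f)
(17*25)*z(7) - 14816 = (17*25)*(4 + 7) - 14816 = 425*11 - 14816 = 4675 - 14816 = -10141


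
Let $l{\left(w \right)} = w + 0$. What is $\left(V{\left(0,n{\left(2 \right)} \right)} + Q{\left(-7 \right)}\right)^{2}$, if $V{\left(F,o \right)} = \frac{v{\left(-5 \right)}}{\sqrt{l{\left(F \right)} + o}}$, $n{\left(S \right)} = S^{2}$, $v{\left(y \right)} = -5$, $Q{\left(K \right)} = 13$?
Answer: $\frac{441}{4} \approx 110.25$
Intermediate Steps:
$l{\left(w \right)} = w$
$V{\left(F,o \right)} = - \frac{5}{\sqrt{F + o}}$
$\left(V{\left(0,n{\left(2 \right)} \right)} + Q{\left(-7 \right)}\right)^{2} = \left(- \frac{5}{\sqrt{0 + 2^{2}}} + 13\right)^{2} = \left(- \frac{5}{\sqrt{0 + 4}} + 13\right)^{2} = \left(- \frac{5}{2} + 13\right)^{2} = \left(\frac{21}{2}\right)^{2} = \frac{441}{4}$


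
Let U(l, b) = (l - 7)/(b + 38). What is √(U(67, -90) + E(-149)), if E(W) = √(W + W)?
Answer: √(-195 + 169*I*√298)/13 ≈ 2.8414 + 3.0377*I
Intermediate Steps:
U(l, b) = (-7 + l)/(38 + b)
E(W) = √2*√W (E(W) = √(2*W) = √2*√W)
√(U(67, -90) + E(-149)) = √((-7 + 67)/(38 - 90) + √2*√(-149)) = √(60/(-52) + √2*(I*√149)) = √(-1/52*60 + I*√298) = √(-15/13 + I*√298)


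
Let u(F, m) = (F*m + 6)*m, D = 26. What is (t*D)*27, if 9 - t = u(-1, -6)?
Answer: 56862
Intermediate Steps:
u(F, m) = m*(6 + F*m) (u(F, m) = (6 + F*m)*m = m*(6 + F*m))
t = 81 (t = 9 - (-6)*(6 - 1*(-6)) = 9 - (-6)*(6 + 6) = 9 - (-6)*12 = 9 - 1*(-72) = 9 + 72 = 81)
(t*D)*27 = (81*26)*27 = 2106*27 = 56862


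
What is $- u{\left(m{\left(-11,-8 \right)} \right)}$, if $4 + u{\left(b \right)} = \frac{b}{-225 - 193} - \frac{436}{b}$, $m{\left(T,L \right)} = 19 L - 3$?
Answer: $\frac{52887}{64790} \approx 0.81628$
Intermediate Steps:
$m{\left(T,L \right)} = -3 + 19 L$
$u{\left(b \right)} = -4 - \frac{436}{b} - \frac{b}{418}$ ($u{\left(b \right)} = -4 + \left(\frac{b}{-225 - 193} - \frac{436}{b}\right) = -4 + \left(\frac{b}{-418} - \frac{436}{b}\right) = -4 + \left(b \left(- \frac{1}{418}\right) - \frac{436}{b}\right) = -4 - \left(\frac{436}{b} + \frac{b}{418}\right) = -4 - \frac{436}{b} - \frac{b}{418}$)
$- u{\left(m{\left(-11,-8 \right)} \right)} = - (-4 - \frac{436}{-3 + 19 \left(-8\right)} - \frac{-3 + 19 \left(-8\right)}{418}) = - (-4 - \frac{436}{-3 - 152} - \frac{-3 - 152}{418}) = - (-4 - \frac{436}{-155} - - \frac{155}{418}) = - (-4 - - \frac{436}{155} + \frac{155}{418}) = - (-4 + \frac{436}{155} + \frac{155}{418}) = \left(-1\right) \left(- \frac{52887}{64790}\right) = \frac{52887}{64790}$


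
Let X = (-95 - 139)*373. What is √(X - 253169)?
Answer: I*√340451 ≈ 583.48*I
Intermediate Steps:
X = -87282 (X = -234*373 = -87282)
√(X - 253169) = √(-87282 - 253169) = √(-340451) = I*√340451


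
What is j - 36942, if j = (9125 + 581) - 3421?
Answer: -30657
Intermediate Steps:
j = 6285 (j = 9706 - 3421 = 6285)
j - 36942 = 6285 - 36942 = -30657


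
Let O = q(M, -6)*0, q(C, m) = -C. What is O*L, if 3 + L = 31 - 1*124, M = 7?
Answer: 0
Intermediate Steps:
O = 0 (O = -1*7*0 = -7*0 = 0)
L = -96 (L = -3 + (31 - 1*124) = -3 + (31 - 124) = -3 - 93 = -96)
O*L = 0*(-96) = 0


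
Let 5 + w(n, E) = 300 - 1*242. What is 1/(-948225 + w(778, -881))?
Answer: -1/948172 ≈ -1.0547e-6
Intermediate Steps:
w(n, E) = 53 (w(n, E) = -5 + (300 - 1*242) = -5 + (300 - 242) = -5 + 58 = 53)
1/(-948225 + w(778, -881)) = 1/(-948225 + 53) = 1/(-948172) = -1/948172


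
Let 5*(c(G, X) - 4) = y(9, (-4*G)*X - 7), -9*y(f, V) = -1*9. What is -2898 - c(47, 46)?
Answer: -14511/5 ≈ -2902.2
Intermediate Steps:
y(f, V) = 1 (y(f, V) = -(-1)*9/9 = -⅑*(-9) = 1)
c(G, X) = 21/5 (c(G, X) = 4 + (⅕)*1 = 4 + ⅕ = 21/5)
-2898 - c(47, 46) = -2898 - 1*21/5 = -2898 - 21/5 = -14511/5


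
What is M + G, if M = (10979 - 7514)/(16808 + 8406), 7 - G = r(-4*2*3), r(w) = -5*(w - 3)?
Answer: -460561/3602 ≈ -127.86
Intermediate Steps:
r(w) = 15 - 5*w (r(w) = -5*(-3 + w) = 15 - 5*w)
G = -128 (G = 7 - (15 - 5*(-4*2)*3) = 7 - (15 - (-40)*3) = 7 - (15 - 5*(-24)) = 7 - (15 + 120) = 7 - 1*135 = 7 - 135 = -128)
M = 495/3602 (M = 3465/25214 = 3465*(1/25214) = 495/3602 ≈ 0.13742)
M + G = 495/3602 - 128 = -460561/3602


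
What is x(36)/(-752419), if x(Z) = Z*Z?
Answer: -1296/752419 ≈ -0.0017224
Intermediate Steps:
x(Z) = Z²
x(36)/(-752419) = 36²/(-752419) = 1296*(-1/752419) = -1296/752419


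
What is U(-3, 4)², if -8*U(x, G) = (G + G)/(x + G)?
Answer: 1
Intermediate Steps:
U(x, G) = -G/(4*(G + x)) (U(x, G) = -(G + G)/(8*(x + G)) = -2*G/(8*(G + x)) = -G/(4*(G + x)))
U(-3, 4)² = (-1*4/(4*4 + 4*(-3)))² = (-1*4/(16 - 12))² = (-1*4/4)² = (-1*4*¼)² = (-1)² = 1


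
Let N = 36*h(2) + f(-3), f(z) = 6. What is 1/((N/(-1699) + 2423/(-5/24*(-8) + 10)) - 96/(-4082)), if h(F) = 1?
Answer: 121368065/25206267321 ≈ 0.0048150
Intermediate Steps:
N = 42 (N = 36*1 + 6 = 36 + 6 = 42)
1/((N/(-1699) + 2423/(-5/24*(-8) + 10)) - 96/(-4082)) = 1/((42/(-1699) + 2423/(-5/24*(-8) + 10)) - 96/(-4082)) = 1/((42*(-1/1699) + 2423/(-5*1/24*(-8) + 10)) - 96*(-1/4082)) = 1/((-42/1699 + 2423/(-5/24*(-8) + 10)) + 48/2041) = 1/((-42/1699 + 2423/(5/3 + 10)) + 48/2041) = 1/((-42/1699 + 2423/(35/3)) + 48/2041) = 1/((-42/1699 + 2423*(3/35)) + 48/2041) = 1/((-42/1699 + 7269/35) + 48/2041) = 1/(12348561/59465 + 48/2041) = 1/(25206267321/121368065) = 121368065/25206267321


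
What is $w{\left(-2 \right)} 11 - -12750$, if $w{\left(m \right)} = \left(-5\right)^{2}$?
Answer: $13025$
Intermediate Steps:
$w{\left(m \right)} = 25$
$w{\left(-2 \right)} 11 - -12750 = 25 \cdot 11 - -12750 = 275 + 12750 = 13025$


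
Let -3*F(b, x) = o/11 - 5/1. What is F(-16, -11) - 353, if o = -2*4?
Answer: -3862/11 ≈ -351.09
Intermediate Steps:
o = -8
F(b, x) = 21/11 (F(b, x) = -(-8/11 - 5/1)/3 = -(-8*1/11 - 5*1)/3 = -(-8/11 - 5)/3 = -1/3*(-63/11) = 21/11)
F(-16, -11) - 353 = 21/11 - 353 = -3862/11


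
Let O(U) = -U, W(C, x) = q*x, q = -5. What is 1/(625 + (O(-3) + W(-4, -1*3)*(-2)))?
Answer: 1/598 ≈ 0.0016722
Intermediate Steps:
W(C, x) = -5*x
1/(625 + (O(-3) + W(-4, -1*3)*(-2))) = 1/(625 + (-1*(-3) - (-5)*3*(-2))) = 1/(625 + (3 - 5*(-3)*(-2))) = 1/(625 + (3 + 15*(-2))) = 1/(625 + (3 - 30)) = 1/(625 - 27) = 1/598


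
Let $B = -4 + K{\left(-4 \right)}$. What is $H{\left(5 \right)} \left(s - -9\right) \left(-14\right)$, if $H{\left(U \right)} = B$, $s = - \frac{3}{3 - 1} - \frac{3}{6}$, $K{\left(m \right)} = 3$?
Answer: $98$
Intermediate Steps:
$B = -1$ ($B = -4 + 3 = -1$)
$s = -2$ ($s = - \frac{3}{2} - \frac{1}{2} = -2$)
$H{\left(U \right)} = -1$
$H{\left(5 \right)} \left(s - -9\right) \left(-14\right) = - (-2 - -9) \left(-14\right) = - (-2 + 9) \left(-14\right) = \left(-1\right) 7 \left(-14\right) = \left(-7\right) \left(-14\right) = 98$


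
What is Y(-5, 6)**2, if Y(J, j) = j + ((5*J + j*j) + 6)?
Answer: 529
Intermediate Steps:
Y(J, j) = 6 + j + j**2 + 5*J (Y(J, j) = j + ((5*J + j**2) + 6) = j + ((j**2 + 5*J) + 6) = j + (6 + j**2 + 5*J) = 6 + j + j**2 + 5*J)
Y(-5, 6)**2 = (6 + 6 + 6**2 + 5*(-5))**2 = (6 + 6 + 36 - 25)**2 = 23**2 = 529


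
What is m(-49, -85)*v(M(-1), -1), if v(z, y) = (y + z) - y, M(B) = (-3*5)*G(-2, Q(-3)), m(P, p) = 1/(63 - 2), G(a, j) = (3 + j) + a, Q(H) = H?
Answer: 30/61 ≈ 0.49180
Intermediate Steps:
G(a, j) = 3 + a + j
m(P, p) = 1/61
M(B) = 30 (M(B) = (-3*5)*(3 - 2 - 3) = -15*(-2) = 30)
v(z, y) = z
m(-49, -85)*v(M(-1), -1) = (1/61)*30 = 30/61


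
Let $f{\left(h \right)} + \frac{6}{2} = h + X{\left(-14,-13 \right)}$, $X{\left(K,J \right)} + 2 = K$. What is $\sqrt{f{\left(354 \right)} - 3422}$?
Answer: $21 i \sqrt{7} \approx 55.561 i$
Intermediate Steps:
$X{\left(K,J \right)} = -2 + K$
$f{\left(h \right)} = -19 + h$ ($f{\left(h \right)} = -3 + \left(h - 16\right) = -3 + \left(-16 + h\right) = -19 + h$)
$\sqrt{f{\left(354 \right)} - 3422} = \sqrt{\left(-19 + 354\right) - 3422} = \sqrt{335 - 3422} = \sqrt{-3087} = 21 i \sqrt{7}$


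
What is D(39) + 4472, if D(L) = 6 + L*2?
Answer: 4556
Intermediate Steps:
D(L) = 6 + 2*L
D(39) + 4472 = (6 + 2*39) + 4472 = (6 + 78) + 4472 = 84 + 4472 = 4556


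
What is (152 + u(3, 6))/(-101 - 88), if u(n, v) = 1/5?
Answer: -761/945 ≈ -0.80529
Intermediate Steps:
u(n, v) = ⅕
(152 + u(3, 6))/(-101 - 88) = (152 + ⅕)/(-101 - 88) = (761/5)/(-189) = -1/189*761/5 = -761/945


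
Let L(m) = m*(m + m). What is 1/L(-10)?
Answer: 1/200 ≈ 0.0050000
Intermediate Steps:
L(m) = 2*m² (L(m) = m*(2*m) = 2*m²)
1/L(-10) = 1/(2*(-10)²) = 1/(2*100) = 1/200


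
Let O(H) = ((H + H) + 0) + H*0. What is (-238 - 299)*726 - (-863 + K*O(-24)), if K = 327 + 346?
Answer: -356695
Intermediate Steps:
K = 673
O(H) = 2*H (O(H) = (2*H + 0) + 0 = 2*H + 0 = 2*H)
(-238 - 299)*726 - (-863 + K*O(-24)) = (-238 - 299)*726 - (-863 + 673*(2*(-24))) = -537*726 - (-863 + 673*(-48)) = -389862 - (-863 - 32304) = -389862 - 1*(-33167) = -389862 + 33167 = -356695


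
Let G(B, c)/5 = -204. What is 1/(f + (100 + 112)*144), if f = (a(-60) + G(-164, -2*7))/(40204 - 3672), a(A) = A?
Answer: 9133/278811954 ≈ 3.2757e-5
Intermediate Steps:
G(B, c) = -1020 (G(B, c) = 5*(-204) = -1020)
f = -270/9133 (f = (-60 - 1020)/(40204 - 3672) = -1080/36532 = -1080*1/36532 = -270/9133 ≈ -0.029563)
1/(f + (100 + 112)*144) = 1/(-270/9133 + (100 + 112)*144) = 1/(-270/9133 + 212*144) = 1/(-270/9133 + 30528) = 1/(278811954/9133) = 9133/278811954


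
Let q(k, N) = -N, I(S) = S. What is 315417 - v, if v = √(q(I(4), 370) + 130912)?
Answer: 315417 - √130542 ≈ 3.1506e+5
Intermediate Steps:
v = √130542 (v = √(-1*370 + 130912) = √(-370 + 130912) = √130542 ≈ 361.31)
315417 - v = 315417 - √130542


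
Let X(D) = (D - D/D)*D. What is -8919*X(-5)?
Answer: -267570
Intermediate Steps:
X(D) = D*(-1 + D) (X(D) = (D - 1*1)*D = (D - 1)*D = (-1 + D)*D = D*(-1 + D))
-8919*X(-5) = -(-44595)*(-1 - 5) = -(-44595)*(-6) = -8919*30 = -267570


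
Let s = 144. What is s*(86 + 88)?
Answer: 25056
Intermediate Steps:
s*(86 + 88) = 144*(86 + 88) = 144*174 = 25056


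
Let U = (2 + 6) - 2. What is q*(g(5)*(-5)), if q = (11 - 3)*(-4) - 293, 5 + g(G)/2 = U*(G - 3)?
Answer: 22750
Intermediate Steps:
U = 6 (U = 8 - 2 = 6)
g(G) = -46 + 12*G (g(G) = -10 + 2*(6*(G - 3)) = -10 + 2*(6*(-3 + G)) = -10 + 2*(-18 + 6*G) = -10 + (-36 + 12*G) = -46 + 12*G)
q = -325 (q = 8*(-4) - 293 = -32 - 293 = -325)
q*(g(5)*(-5)) = -325*(-46 + 12*5)*(-5) = -325*(-46 + 60)*(-5) = -4550*(-5) = -325*(-70) = 22750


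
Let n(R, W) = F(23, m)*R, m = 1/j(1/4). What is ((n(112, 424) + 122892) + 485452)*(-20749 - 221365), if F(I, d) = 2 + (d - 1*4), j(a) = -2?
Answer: -147220807296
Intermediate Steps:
m = -½ (m = 1/(-2) = -½ ≈ -0.50000)
F(I, d) = -2 + d (F(I, d) = 2 + (d - 4) = 2 + (-4 + d) = -2 + d)
n(R, W) = -5*R/2 (n(R, W) = (-2 - ½)*R = -5*R/2)
((n(112, 424) + 122892) + 485452)*(-20749 - 221365) = ((-5/2*112 + 122892) + 485452)*(-20749 - 221365) = ((-280 + 122892) + 485452)*(-242114) = (122612 + 485452)*(-242114) = 608064*(-242114) = -147220807296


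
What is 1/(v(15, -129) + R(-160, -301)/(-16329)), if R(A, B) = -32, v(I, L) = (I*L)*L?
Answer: 16329/4075963367 ≈ 4.0062e-6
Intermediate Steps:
v(I, L) = I*L²
1/(v(15, -129) + R(-160, -301)/(-16329)) = 1/(15*(-129)² - 32/(-16329)) = 1/(15*16641 - 32*(-1/16329)) = 1/(249615 + 32/16329) = 1/(4075963367/16329) = 16329/4075963367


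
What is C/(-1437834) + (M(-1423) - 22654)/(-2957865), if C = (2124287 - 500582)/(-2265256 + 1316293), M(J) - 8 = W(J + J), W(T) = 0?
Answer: 1144598743453391/149476394234337290 ≈ 0.0076574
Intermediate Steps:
M(J) = 8 (M(J) = 8 + 0 = 8)
C = -541235/316321 (C = 1623705/(-948963) = 1623705*(-1/948963) = -541235/316321 ≈ -1.7110)
C/(-1437834) + (M(-1423) - 22654)/(-2957865) = -541235/316321/(-1437834) + (8 - 22654)/(-2957865) = -541235/316321*(-1/1437834) - 22646*(-1/2957865) = 541235/454817088714 + 22646/2957865 = 1144598743453391/149476394234337290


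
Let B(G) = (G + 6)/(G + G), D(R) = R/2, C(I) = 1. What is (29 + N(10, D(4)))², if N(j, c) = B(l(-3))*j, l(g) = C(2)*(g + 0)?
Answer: 576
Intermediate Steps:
D(R) = R/2 (D(R) = R*(½) = R/2)
l(g) = g (l(g) = 1*(g + 0) = 1*g = g)
B(G) = (6 + G)/(2*G) (B(G) = (6 + G)/((2*G)) = (6 + G)*(1/(2*G)) = (6 + G)/(2*G))
N(j, c) = -j/2 (N(j, c) = ((½)*(6 - 3)/(-3))*j = ((½)*(-⅓)*3)*j = -j/2)
(29 + N(10, D(4)))² = (29 - ½*10)² = (29 - 5)² = 24² = 576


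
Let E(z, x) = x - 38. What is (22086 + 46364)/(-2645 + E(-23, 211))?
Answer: -34225/1236 ≈ -27.690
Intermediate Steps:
E(z, x) = -38 + x
(22086 + 46364)/(-2645 + E(-23, 211)) = (22086 + 46364)/(-2645 + (-38 + 211)) = 68450/(-2645 + 173) = 68450/(-2472) = 68450*(-1/2472) = -34225/1236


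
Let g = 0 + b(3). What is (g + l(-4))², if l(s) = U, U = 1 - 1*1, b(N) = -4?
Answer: 16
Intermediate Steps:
U = 0 (U = 1 - 1 = 0)
l(s) = 0
g = -4 (g = 0 - 4 = -4)
(g + l(-4))² = (-4 + 0)² = (-4)² = 16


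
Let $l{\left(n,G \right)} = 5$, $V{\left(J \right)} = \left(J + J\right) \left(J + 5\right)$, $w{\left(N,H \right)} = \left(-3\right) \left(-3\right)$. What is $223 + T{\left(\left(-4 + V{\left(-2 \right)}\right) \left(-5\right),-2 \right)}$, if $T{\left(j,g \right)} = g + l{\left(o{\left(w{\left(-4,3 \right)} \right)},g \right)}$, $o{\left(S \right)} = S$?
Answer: $226$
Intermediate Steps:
$w{\left(N,H \right)} = 9$
$V{\left(J \right)} = 2 J \left(5 + J\right)$
$T{\left(j,g \right)} = 5 + g$ ($T{\left(j,g \right)} = g + 5 = 5 + g$)
$223 + T{\left(\left(-4 + V{\left(-2 \right)}\right) \left(-5\right),-2 \right)} = 223 + \left(5 - 2\right) = 223 + 3 = 226$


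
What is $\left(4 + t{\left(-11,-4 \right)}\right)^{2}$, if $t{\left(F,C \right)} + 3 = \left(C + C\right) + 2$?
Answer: $25$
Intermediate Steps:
$t{\left(F,C \right)} = -1 + 2 C$ ($t{\left(F,C \right)} = -3 + \left(\left(C + C\right) + 2\right) = -3 + \left(2 C + 2\right) = -3 + \left(2 + 2 C\right) = -1 + 2 C$)
$\left(4 + t{\left(-11,-4 \right)}\right)^{2} = \left(4 + \left(-1 + 2 \left(-4\right)\right)\right)^{2} = \left(4 - 9\right)^{2} = \left(-5\right)^{2} = 25$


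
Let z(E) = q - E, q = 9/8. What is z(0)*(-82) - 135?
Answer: -909/4 ≈ -227.25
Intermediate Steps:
q = 9/8 (q = 9*(⅛) = 9/8 ≈ 1.1250)
z(E) = 9/8 - E
z(0)*(-82) - 135 = (9/8 - 1*0)*(-82) - 135 = (9/8 + 0)*(-82) - 135 = (9/8)*(-82) - 135 = -369/4 - 135 = -909/4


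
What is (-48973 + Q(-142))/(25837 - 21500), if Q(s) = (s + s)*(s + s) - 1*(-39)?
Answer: 31722/4337 ≈ 7.3143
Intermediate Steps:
Q(s) = 39 + 4*s² (Q(s) = (2*s)*(2*s) + 39 = 4*s² + 39 = 39 + 4*s²)
(-48973 + Q(-142))/(25837 - 21500) = (-48973 + (39 + 4*(-142)²))/(25837 - 21500) = (-48973 + (39 + 4*20164))/4337 = (-48973 + (39 + 80656))*(1/4337) = (-48973 + 80695)*(1/4337) = 31722*(1/4337) = 31722/4337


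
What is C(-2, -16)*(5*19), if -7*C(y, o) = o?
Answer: 1520/7 ≈ 217.14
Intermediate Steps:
C(y, o) = -o/7
C(-2, -16)*(5*19) = (-1/7*(-16))*(5*19) = (16/7)*95 = 1520/7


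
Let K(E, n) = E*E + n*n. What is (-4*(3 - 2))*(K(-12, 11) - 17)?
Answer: -992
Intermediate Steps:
K(E, n) = E**2 + n**2
(-4*(3 - 2))*(K(-12, 11) - 17) = (-4*(3 - 2))*(((-12)**2 + 11**2) - 17) = (-4*1)*((144 + 121) - 17) = -4*(265 - 17) = -4*248 = -992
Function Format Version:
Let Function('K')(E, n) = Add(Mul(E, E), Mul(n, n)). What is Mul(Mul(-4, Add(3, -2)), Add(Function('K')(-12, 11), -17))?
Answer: -992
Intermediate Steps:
Function('K')(E, n) = Add(Pow(E, 2), Pow(n, 2))
Mul(Mul(-4, Add(3, -2)), Add(Function('K')(-12, 11), -17)) = Mul(Mul(-4, Add(3, -2)), Add(Add(Pow(-12, 2), Pow(11, 2)), -17)) = Mul(Mul(-4, 1), Add(Add(144, 121), -17)) = Mul(-4, Add(265, -17)) = Mul(-4, 248) = -992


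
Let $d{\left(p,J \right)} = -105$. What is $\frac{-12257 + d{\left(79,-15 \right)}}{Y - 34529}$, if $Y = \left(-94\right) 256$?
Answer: $\frac{12362}{58593} \approx 0.21098$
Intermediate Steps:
$Y = -24064$
$\frac{-12257 + d{\left(79,-15 \right)}}{Y - 34529} = \frac{-12257 - 105}{-24064 - 34529} = - \frac{12362}{-58593} = \left(-12362\right) \left(- \frac{1}{58593}\right) = \frac{12362}{58593}$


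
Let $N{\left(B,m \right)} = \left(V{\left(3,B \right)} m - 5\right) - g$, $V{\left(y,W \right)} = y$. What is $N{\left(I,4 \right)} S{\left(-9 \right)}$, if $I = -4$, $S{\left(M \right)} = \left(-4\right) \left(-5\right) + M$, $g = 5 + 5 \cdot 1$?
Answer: $-33$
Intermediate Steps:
$g = 10$ ($g = 5 + 5 = 10$)
$S{\left(M \right)} = 20 + M$
$N{\left(B,m \right)} = -15 + 3 m$ ($N{\left(B,m \right)} = \left(3 m - 5\right) - 10 = \left(-5 + 3 m\right) - 10 = -15 + 3 m$)
$N{\left(I,4 \right)} S{\left(-9 \right)} = \left(-15 + 3 \cdot 4\right) \left(20 - 9\right) = \left(-15 + 12\right) 11 = \left(-3\right) 11 = -33$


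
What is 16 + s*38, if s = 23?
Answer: 890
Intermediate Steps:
16 + s*38 = 16 + 23*38 = 16 + 874 = 890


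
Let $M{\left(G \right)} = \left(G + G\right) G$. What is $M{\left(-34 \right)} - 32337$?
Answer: $-30025$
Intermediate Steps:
$M{\left(G \right)} = 2 G^{2}$ ($M{\left(G \right)} = 2 G G = 2 G^{2}$)
$M{\left(-34 \right)} - 32337 = 2 \left(-34\right)^{2} - 32337 = 2 \cdot 1156 - 32337 = 2312 - 32337 = -30025$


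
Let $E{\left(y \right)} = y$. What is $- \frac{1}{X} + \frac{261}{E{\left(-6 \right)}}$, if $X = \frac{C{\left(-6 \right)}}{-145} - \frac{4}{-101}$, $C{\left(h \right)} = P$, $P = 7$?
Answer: $\frac{18241}{254} \approx 71.815$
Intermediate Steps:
$C{\left(h \right)} = 7$
$X = - \frac{127}{14645}$ ($X = \frac{7}{-145} - \frac{4}{-101} = 7 \left(- \frac{1}{145}\right) - - \frac{4}{101} = - \frac{7}{145} + \frac{4}{101} = - \frac{127}{14645} \approx -0.0086719$)
$- \frac{1}{X} + \frac{261}{E{\left(-6 \right)}} = - \frac{1}{- \frac{127}{14645}} + \frac{261}{-6} = \left(-1\right) \left(- \frac{14645}{127}\right) + 261 \left(- \frac{1}{6}\right) = \frac{14645}{127} - \frac{87}{2} = \frac{18241}{254}$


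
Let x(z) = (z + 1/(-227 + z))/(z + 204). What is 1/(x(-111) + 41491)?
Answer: 31434/1304190575 ≈ 2.4102e-5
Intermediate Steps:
x(z) = (z + 1/(-227 + z))/(204 + z)
1/(x(-111) + 41491) = 1/((-1 - 1*(-111)² + 227*(-111))/(46308 - 1*(-111)² + 23*(-111)) + 41491) = 1/((-1 - 1*12321 - 25197)/(46308 - 1*12321 - 2553) + 41491) = 1/((-1 - 12321 - 25197)/(46308 - 12321 - 2553) + 41491) = 1/(-37519/31434 + 41491) = 1/(1304190575/31434) = 31434/1304190575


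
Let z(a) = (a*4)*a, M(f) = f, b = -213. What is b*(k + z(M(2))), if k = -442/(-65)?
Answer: -24282/5 ≈ -4856.4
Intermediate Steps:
z(a) = 4*a² (z(a) = (4*a)*a = 4*a²)
k = 34/5 (k = -442*(-1/65) = 34/5 ≈ 6.8000)
b*(k + z(M(2))) = -213*(34/5 + 4*2²) = -213*(34/5 + 4*4) = -213*(34/5 + 16) = -213*114/5 = -24282/5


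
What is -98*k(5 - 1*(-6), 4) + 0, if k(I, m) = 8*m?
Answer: -3136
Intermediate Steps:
-98*k(5 - 1*(-6), 4) + 0 = -784*4 + 0 = -98*32 + 0 = -3136 + 0 = -3136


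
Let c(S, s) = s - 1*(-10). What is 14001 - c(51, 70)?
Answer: 13921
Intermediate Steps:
c(S, s) = 10 + s (c(S, s) = s + 10 = 10 + s)
14001 - c(51, 70) = 14001 - (10 + 70) = 14001 - 1*80 = 14001 - 80 = 13921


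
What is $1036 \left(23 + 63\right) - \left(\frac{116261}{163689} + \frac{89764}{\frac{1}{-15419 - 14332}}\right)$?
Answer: $\frac{437157314329279}{163689} \approx 2.6707 \cdot 10^{9}$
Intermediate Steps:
$1036 \left(23 + 63\right) - \left(\frac{116261}{163689} + \frac{89764}{\frac{1}{-15419 - 14332}}\right) = 1036 \cdot 86 - \left(116261 \cdot \frac{1}{163689} + \frac{89764}{\frac{1}{-15419 - 14332}}\right) = 89096 - \left(\frac{116261}{163689} + \frac{89764}{\frac{1}{-29751}}\right) = 89096 - \left(\frac{116261}{163689} + \frac{89764}{- \frac{1}{29751}}\right) = 89096 - \left(\frac{116261}{163689} + 89764 \left(-29751\right)\right) = 89096 - \left(\frac{116261}{163689} - 2670568764\right) = 89096 - - \frac{437142730294135}{163689} = 89096 + \frac{437142730294135}{163689} = \frac{437157314329279}{163689}$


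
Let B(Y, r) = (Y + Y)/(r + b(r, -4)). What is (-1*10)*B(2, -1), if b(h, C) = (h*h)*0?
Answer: 40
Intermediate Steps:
b(h, C) = 0 (b(h, C) = h**2*0 = 0)
B(Y, r) = 2*Y/r (B(Y, r) = (Y + Y)/(r + 0) = (2*Y)/r = 2*Y/r)
(-1*10)*B(2, -1) = (-1*10)*(2*2/(-1)) = -20*2*(-1) = -10*(-4) = 40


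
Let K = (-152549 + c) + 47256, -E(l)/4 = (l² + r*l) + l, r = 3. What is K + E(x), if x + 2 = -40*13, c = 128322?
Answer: -1058555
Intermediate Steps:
x = -522 (x = -2 - 40*13 = -2 - 520 = -522)
E(l) = -16*l - 4*l² (E(l) = -4*((l² + 3*l) + l) = -4*(l² + 4*l) = -16*l - 4*l²)
K = 23029 (K = (-152549 + 128322) + 47256 = -24227 + 47256 = 23029)
K + E(x) = 23029 - 4*(-522)*(4 - 522) = 23029 - 4*(-522)*(-518) = 23029 - 1081584 = -1058555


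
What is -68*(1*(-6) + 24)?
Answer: -1224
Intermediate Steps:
-68*(1*(-6) + 24) = -68*(-6 + 24) = -68*18 = -1224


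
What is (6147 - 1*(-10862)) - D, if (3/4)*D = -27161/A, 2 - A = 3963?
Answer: 202009303/11883 ≈ 17000.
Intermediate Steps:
A = -3961 (A = 2 - 1*3963 = 2 - 3963 = -3961)
D = 108644/11883 (D = 4*(-27161/(-3961))/3 = 4*(-27161*(-1/3961))/3 = (4/3)*(27161/3961) = 108644/11883 ≈ 9.1428)
(6147 - 1*(-10862)) - D = (6147 - 1*(-10862)) - 1*108644/11883 = (6147 + 10862) - 108644/11883 = 17009 - 108644/11883 = 202009303/11883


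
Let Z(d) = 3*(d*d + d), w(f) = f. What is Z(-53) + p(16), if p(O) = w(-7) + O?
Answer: 8277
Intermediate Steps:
Z(d) = 3*d + 3*d² (Z(d) = 3*(d² + d) = 3*(d + d²) = 3*d + 3*d²)
p(O) = -7 + O
Z(-53) + p(16) = 3*(-53)*(1 - 53) + (-7 + 16) = 3*(-53)*(-52) + 9 = 8268 + 9 = 8277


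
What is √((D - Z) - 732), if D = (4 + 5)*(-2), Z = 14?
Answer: 2*I*√191 ≈ 27.641*I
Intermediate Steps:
D = -18 (D = 9*(-2) = -18)
√((D - Z) - 732) = √((-18 - 1*14) - 732) = √((-18 - 14) - 732) = √(-32 - 732) = √(-764) = 2*I*√191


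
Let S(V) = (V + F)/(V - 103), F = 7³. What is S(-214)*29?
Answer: -3741/317 ≈ -11.801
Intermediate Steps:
F = 343
S(V) = (343 + V)/(-103 + V) (S(V) = (V + 343)/(V - 103) = (343 + V)/(-103 + V))
S(-214)*29 = ((343 - 214)/(-103 - 214))*29 = (129/(-317))*29 = -1/317*129*29 = -129/317*29 = -3741/317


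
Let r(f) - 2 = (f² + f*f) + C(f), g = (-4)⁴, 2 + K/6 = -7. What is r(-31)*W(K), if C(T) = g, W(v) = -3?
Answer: -6540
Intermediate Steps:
K = -54 (K = -12 + 6*(-7) = -12 - 42 = -54)
g = 256
C(T) = 256
r(f) = 258 + 2*f² (r(f) = 2 + ((f² + f*f) + 256) = 2 + ((f² + f²) + 256) = 2 + (2*f² + 256) = 2 + (256 + 2*f²) = 258 + 2*f²)
r(-31)*W(K) = (258 + 2*(-31)²)*(-3) = (258 + 2*961)*(-3) = (258 + 1922)*(-3) = 2180*(-3) = -6540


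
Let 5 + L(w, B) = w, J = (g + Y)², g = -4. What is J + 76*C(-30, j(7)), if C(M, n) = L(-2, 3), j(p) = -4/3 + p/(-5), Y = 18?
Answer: -336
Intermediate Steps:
j(p) = -4/3 - p/5 (j(p) = -4*⅓ + p*(-⅕) = -4/3 - p/5)
J = 196 (J = (-4 + 18)² = 14² = 196)
L(w, B) = -5 + w
C(M, n) = -7 (C(M, n) = -5 - 2 = -7)
J + 76*C(-30, j(7)) = 196 + 76*(-7) = 196 - 532 = -336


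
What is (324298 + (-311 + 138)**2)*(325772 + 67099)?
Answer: 139165515717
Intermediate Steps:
(324298 + (-311 + 138)**2)*(325772 + 67099) = (324298 + (-173)**2)*392871 = (324298 + 29929)*392871 = 354227*392871 = 139165515717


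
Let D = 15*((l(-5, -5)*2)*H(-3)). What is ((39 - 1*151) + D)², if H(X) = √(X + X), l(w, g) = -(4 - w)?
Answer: -424856 + 60480*I*√6 ≈ -4.2486e+5 + 1.4815e+5*I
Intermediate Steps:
l(w, g) = -4 + w
H(X) = √2*√X (H(X) = √(2*X) = √2*√X)
D = -270*I*√6 (D = 15*(((-4 - 5)*2)*(√2*√(-3))) = 15*((-9*2)*(√2*(I*√3))) = 15*(-18*I*√6) = -270*I*√6 ≈ -661.36*I)
((39 - 1*151) + D)² = ((39 - 1*151) - 270*I*√6)² = ((39 - 151) - 270*I*√6)² = (-112 - 270*I*√6)²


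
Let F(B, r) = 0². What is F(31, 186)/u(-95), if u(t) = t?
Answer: 0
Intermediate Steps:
F(B, r) = 0
F(31, 186)/u(-95) = 0/(-95) = 0*(-1/95) = 0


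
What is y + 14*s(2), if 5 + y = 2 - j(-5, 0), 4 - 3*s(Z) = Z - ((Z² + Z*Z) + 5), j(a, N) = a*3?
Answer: 82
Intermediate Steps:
j(a, N) = 3*a
s(Z) = 3 - Z/3 + 2*Z²/3 (s(Z) = 4/3 - (Z - ((Z² + Z*Z) + 5))/3 = 4/3 - (Z - ((Z² + Z²) + 5))/3 = 4/3 - (Z - (2*Z² + 5))/3 = 4/3 - (Z - (5 + 2*Z²))/3 = 4/3 - (Z + (-5 - 2*Z²))/3 = 4/3 - (-5 + Z - 2*Z²)/3 = 4/3 + (5/3 - Z/3 + 2*Z²/3) = 3 - Z/3 + 2*Z²/3)
y = 12 (y = -5 + (2 - 3*(-5)) = -5 + (2 - 1*(-15)) = -5 + (2 + 15) = -5 + 17 = 12)
y + 14*s(2) = 12 + 14*(3 - ⅓*2 + (⅔)*2²) = 12 + 14*(3 - ⅔ + (⅔)*4) = 12 + 14*(3 - ⅔ + 8/3) = 12 + 14*5 = 12 + 70 = 82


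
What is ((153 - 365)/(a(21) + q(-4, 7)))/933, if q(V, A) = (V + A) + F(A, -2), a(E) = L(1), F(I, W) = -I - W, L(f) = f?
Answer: 212/933 ≈ 0.22722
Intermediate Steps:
a(E) = 1
q(V, A) = 2 + V (q(V, A) = (V + A) + (-A - 1*(-2)) = (A + V) + (-A + 2) = (A + V) + (2 - A) = 2 + V)
((153 - 365)/(a(21) + q(-4, 7)))/933 = ((153 - 365)/(1 + (2 - 4)))/933 = -212/(1 - 2)*(1/933) = -212/(-1)*(1/933) = -212*(-1)*(1/933) = 212*(1/933) = 212/933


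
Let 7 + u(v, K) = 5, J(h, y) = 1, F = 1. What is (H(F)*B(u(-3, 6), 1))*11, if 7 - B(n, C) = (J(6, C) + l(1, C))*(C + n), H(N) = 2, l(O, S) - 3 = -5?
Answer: 132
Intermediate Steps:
l(O, S) = -2 (l(O, S) = 3 - 5 = -2)
u(v, K) = -2 (u(v, K) = -7 + 5 = -2)
B(n, C) = 7 + C + n (B(n, C) = 7 - (1 - 2)*(C + n) = 7 - (-1)*(C + n) = 7 - (-C - n) = 7 + (C + n) = 7 + C + n)
(H(F)*B(u(-3, 6), 1))*11 = (2*(7 + 1 - 2))*11 = (2*6)*11 = 12*11 = 132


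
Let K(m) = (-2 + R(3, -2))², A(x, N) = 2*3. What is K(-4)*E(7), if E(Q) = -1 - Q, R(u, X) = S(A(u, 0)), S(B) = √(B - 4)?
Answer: -48 + 32*√2 ≈ -2.7452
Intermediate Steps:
A(x, N) = 6
S(B) = √(-4 + B)
R(u, X) = √2 (R(u, X) = √(-4 + 6) = √2)
K(m) = (-2 + √2)²
K(-4)*E(7) = (2 - √2)²*(-1 - 1*7) = (2 - √2)²*(-1 - 7) = (2 - √2)²*(-8) = -8*(2 - √2)²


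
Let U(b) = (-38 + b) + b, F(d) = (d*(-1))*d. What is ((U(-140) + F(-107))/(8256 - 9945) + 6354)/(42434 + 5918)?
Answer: 10743673/81666528 ≈ 0.13156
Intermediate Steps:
F(d) = -d² (F(d) = (-d)*d = -d²)
U(b) = -38 + 2*b
((U(-140) + F(-107))/(8256 - 9945) + 6354)/(42434 + 5918) = (((-38 + 2*(-140)) - 1*(-107)²)/(8256 - 9945) + 6354)/(42434 + 5918) = (((-38 - 280) - 1*11449)/(-1689) + 6354)/48352 = ((-318 - 11449)*(-1/1689) + 6354)*(1/48352) = (-11767*(-1/1689) + 6354)*(1/48352) = (11767/1689 + 6354)*(1/48352) = (10743673/1689)*(1/48352) = 10743673/81666528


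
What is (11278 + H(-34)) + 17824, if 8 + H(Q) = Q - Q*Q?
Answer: 27904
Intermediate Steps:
H(Q) = -8 + Q - Q**2 (H(Q) = -8 + (Q - Q*Q) = -8 + (Q - Q**2) = -8 + Q - Q**2)
(11278 + H(-34)) + 17824 = (11278 + (-8 - 34 - 1*(-34)**2)) + 17824 = (11278 + (-8 - 34 - 1*1156)) + 17824 = (11278 + (-8 - 34 - 1156)) + 17824 = (11278 - 1198) + 17824 = 10080 + 17824 = 27904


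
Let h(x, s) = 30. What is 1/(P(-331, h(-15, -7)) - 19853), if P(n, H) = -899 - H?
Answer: -1/20782 ≈ -4.8119e-5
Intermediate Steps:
1/(P(-331, h(-15, -7)) - 19853) = 1/((-899 - 1*30) - 19853) = 1/((-899 - 30) - 19853) = 1/(-929 - 19853) = 1/(-20782) = -1/20782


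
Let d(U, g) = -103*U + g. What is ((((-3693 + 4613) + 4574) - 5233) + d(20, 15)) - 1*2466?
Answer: -4250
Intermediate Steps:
d(U, g) = g - 103*U
((((-3693 + 4613) + 4574) - 5233) + d(20, 15)) - 1*2466 = ((((-3693 + 4613) + 4574) - 5233) + (15 - 103*20)) - 1*2466 = (((920 + 4574) - 5233) + (15 - 2060)) - 2466 = ((5494 - 5233) - 2045) - 2466 = (261 - 2045) - 2466 = -1784 - 2466 = -4250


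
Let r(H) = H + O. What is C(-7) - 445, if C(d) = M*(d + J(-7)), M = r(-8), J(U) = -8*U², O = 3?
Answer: 1550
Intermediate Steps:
r(H) = 3 + H (r(H) = H + 3 = 3 + H)
M = -5 (M = 3 - 8 = -5)
C(d) = 1960 - 5*d (C(d) = -5*(d - 8*(-7)²) = -5*(d - 8*49) = -5*(d - 392) = -5*(-392 + d) = 1960 - 5*d)
C(-7) - 445 = (1960 - 5*(-7)) - 445 = (1960 + 35) - 445 = 1995 - 445 = 1550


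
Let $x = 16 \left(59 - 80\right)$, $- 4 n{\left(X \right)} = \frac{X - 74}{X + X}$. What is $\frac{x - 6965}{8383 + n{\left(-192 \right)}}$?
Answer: $- \frac{5607168}{6438011} \approx -0.87095$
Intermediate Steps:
$n{\left(X \right)} = - \frac{-74 + X}{8 X}$ ($n{\left(X \right)} = - \frac{\left(X - 74\right) \frac{1}{X + X}}{4} = - \frac{\left(-74 + X\right) \frac{1}{2 X}}{4} = - \frac{\frac{1}{2} \frac{1}{X} \left(-74 + X\right)}{4} = - \frac{-74 + X}{8 X}$)
$x = -336$ ($x = 16 \left(-21\right) = -336$)
$\frac{x - 6965}{8383 + n{\left(-192 \right)}} = \frac{-336 - 6965}{8383 + \frac{74 - -192}{8 \left(-192\right)}} = - \frac{7301}{8383 + \frac{1}{8} \left(- \frac{1}{192}\right) \left(74 + 192\right)} = - \frac{7301}{8383 + \frac{1}{8} \left(- \frac{1}{192}\right) 266} = - \frac{7301}{8383 - \frac{133}{768}} = - \frac{7301}{\frac{6438011}{768}} = \left(-7301\right) \frac{768}{6438011} = - \frac{5607168}{6438011}$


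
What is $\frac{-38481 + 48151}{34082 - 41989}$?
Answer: $- \frac{9670}{7907} \approx -1.223$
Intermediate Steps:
$\frac{-38481 + 48151}{34082 - 41989} = \frac{9670}{-7907} = 9670 \left(- \frac{1}{7907}\right) = - \frac{9670}{7907}$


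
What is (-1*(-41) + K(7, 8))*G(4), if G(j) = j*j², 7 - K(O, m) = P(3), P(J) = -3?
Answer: 3264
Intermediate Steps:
K(O, m) = 10 (K(O, m) = 7 - 1*(-3) = 7 + 3 = 10)
G(j) = j³
(-1*(-41) + K(7, 8))*G(4) = (-1*(-41) + 10)*4³ = (41 + 10)*64 = 51*64 = 3264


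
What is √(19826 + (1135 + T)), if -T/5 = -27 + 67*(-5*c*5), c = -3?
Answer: I*√4029 ≈ 63.474*I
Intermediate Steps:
T = -24990 (T = -5*(-27 + 67*(-5*(-3)*5)) = -5*(-27 + 67*(15*5)) = -5*(-27 + 67*75) = -5*(-27 + 5025) = -5*4998 = -24990)
√(19826 + (1135 + T)) = √(19826 + (1135 - 24990)) = √(19826 - 23855) = √(-4029) = I*√4029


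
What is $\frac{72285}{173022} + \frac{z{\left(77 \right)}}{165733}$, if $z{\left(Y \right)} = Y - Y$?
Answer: $\frac{24095}{57674} \approx 0.41778$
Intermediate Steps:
$z{\left(Y \right)} = 0$
$\frac{72285}{173022} + \frac{z{\left(77 \right)}}{165733} = \frac{72285}{173022} + \frac{0}{165733} = 72285 \cdot \frac{1}{173022} + 0 \cdot \frac{1}{165733} = \frac{24095}{57674} + 0 = \frac{24095}{57674}$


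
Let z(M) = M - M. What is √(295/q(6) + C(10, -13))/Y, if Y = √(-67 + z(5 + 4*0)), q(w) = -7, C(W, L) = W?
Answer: 15*√469/469 ≈ 0.69264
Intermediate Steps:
z(M) = 0
Y = I*√67 (Y = √(-67 + 0) = √(-67) = I*√67 ≈ 8.1853*I)
√(295/q(6) + C(10, -13))/Y = √(295/(-7) + 10)/((I*√67)) = √(295*(-⅐) + 10)*(-I*√67/67) = √(-295/7 + 10)*(-I*√67/67) = √(-225/7)*(-I*√67/67) = (15*I*√7/7)*(-I*√67/67) = 15*√469/469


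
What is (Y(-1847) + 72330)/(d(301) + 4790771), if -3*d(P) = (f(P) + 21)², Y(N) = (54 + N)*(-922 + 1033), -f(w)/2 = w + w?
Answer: -380079/12972824 ≈ -0.029298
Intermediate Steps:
f(w) = -4*w (f(w) = -2*(w + w) = -4*w)
Y(N) = 5994 + 111*N (Y(N) = (54 + N)*111 = 5994 + 111*N)
d(P) = -(21 - 4*P)²/3 (d(P) = -(-4*P + 21)²/3 = -(21 - 4*P)²/3)
(Y(-1847) + 72330)/(d(301) + 4790771) = ((5994 + 111*(-1847)) + 72330)/(-(-21 + 4*301)²/3 + 4790771) = ((5994 - 205017) + 72330)/(-(-21 + 1204)²/3 + 4790771) = (-199023 + 72330)/(-⅓*1183² + 4790771) = -126693/(-⅓*1399489 + 4790771) = -126693/(-1399489/3 + 4790771) = -126693/12972824/3 = -126693*3/12972824 = -380079/12972824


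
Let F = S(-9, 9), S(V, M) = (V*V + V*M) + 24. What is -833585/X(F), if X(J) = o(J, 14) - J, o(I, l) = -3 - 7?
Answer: 833585/34 ≈ 24517.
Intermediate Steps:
o(I, l) = -10
S(V, M) = 24 + V² + M*V (S(V, M) = (V² + M*V) + 24 = 24 + V² + M*V)
F = 24 (F = 24 + (-9)² + 9*(-9) = 24 + 81 - 81 = 24)
X(J) = -10 - J
-833585/X(F) = -833585/(-10 - 1*24) = -833585/(-10 - 24) = -833585/(-34) = -833585*(-1/34) = 833585/34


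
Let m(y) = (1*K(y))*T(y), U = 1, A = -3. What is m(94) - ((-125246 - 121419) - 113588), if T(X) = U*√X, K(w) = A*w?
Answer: 360253 - 282*√94 ≈ 3.5752e+5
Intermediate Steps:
K(w) = -3*w
T(X) = √X (T(X) = 1*√X = √X)
m(y) = -3*y^(3/2) (m(y) = (1*(-3*y))*√y = (-3*y)*√y = -3*y^(3/2))
m(94) - ((-125246 - 121419) - 113588) = -282*√94 - ((-125246 - 121419) - 113588) = -282*√94 - (-246665 - 113588) = -282*√94 - 1*(-360253) = -282*√94 + 360253 = 360253 - 282*√94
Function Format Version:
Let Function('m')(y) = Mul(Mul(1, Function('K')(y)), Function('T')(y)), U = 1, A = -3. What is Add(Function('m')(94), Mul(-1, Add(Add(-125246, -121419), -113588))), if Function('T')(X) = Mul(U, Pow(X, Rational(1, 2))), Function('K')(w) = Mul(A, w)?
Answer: Add(360253, Mul(-282, Pow(94, Rational(1, 2)))) ≈ 3.5752e+5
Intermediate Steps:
Function('K')(w) = Mul(-3, w)
Function('T')(X) = Pow(X, Rational(1, 2)) (Function('T')(X) = Mul(1, Pow(X, Rational(1, 2))) = Pow(X, Rational(1, 2)))
Function('m')(y) = Mul(-3, Pow(y, Rational(3, 2))) (Function('m')(y) = Mul(Mul(1, Mul(-3, y)), Pow(y, Rational(1, 2))) = Mul(Mul(-3, y), Pow(y, Rational(1, 2))) = Mul(-3, Pow(y, Rational(3, 2))))
Add(Function('m')(94), Mul(-1, Add(Add(-125246, -121419), -113588))) = Add(Mul(-3, Pow(94, Rational(3, 2))), Mul(-1, Add(Add(-125246, -121419), -113588))) = Add(Mul(-3, Mul(94, Pow(94, Rational(1, 2)))), Mul(-1, Add(-246665, -113588))) = Add(Mul(-282, Pow(94, Rational(1, 2))), Mul(-1, -360253)) = Add(Mul(-282, Pow(94, Rational(1, 2))), 360253) = Add(360253, Mul(-282, Pow(94, Rational(1, 2))))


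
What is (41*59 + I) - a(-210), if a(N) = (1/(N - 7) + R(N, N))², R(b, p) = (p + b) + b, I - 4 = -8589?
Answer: -18980248295/47089 ≈ -4.0307e+5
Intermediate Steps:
I = -8585 (I = 4 - 8589 = -8585)
R(b, p) = p + 2*b (R(b, p) = (b + p) + b = p + 2*b)
a(N) = (1/(-7 + N) + 3*N)² (a(N) = (1/(N - 7) + (N + 2*N))² = (1/(-7 + N) + 3*N)²)
(41*59 + I) - a(-210) = (41*59 - 8585) - (1 - 21*(-210) + 3*(-210)²)²/(-7 - 210)² = (2419 - 8585) - (1 + 4410 + 3*44100)²/(-217)² = -6166 - (1 + 4410 + 132300)²/47089 = -6166 - 136711²/47089 = -6166 - 18689897521/47089 = -18980248295/47089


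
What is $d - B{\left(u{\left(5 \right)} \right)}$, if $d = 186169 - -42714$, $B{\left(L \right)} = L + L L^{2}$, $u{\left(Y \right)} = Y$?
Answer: $228753$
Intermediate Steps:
$B{\left(L \right)} = L + L^{3}$
$d = 228883$ ($d = 186169 + 42714 = 228883$)
$d - B{\left(u{\left(5 \right)} \right)} = 228883 - \left(5 + 5^{3}\right) = 228883 - \left(5 + 125\right) = 228883 - 130 = 228753$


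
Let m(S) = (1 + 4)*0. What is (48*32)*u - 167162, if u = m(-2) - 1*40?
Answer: -228602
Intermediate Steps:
m(S) = 0 (m(S) = 5*0 = 0)
u = -40 (u = 0 - 1*40 = 0 - 40 = -40)
(48*32)*u - 167162 = (48*32)*(-40) - 167162 = 1536*(-40) - 167162 = -61440 - 167162 = -228602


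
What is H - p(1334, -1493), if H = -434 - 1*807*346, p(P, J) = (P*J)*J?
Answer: -2973831022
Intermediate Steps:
p(P, J) = P*J**2 (p(P, J) = (J*P)*J = P*J**2)
H = -279656 (H = -434 - 807*346 = -434 - 279222 = -279656)
H - p(1334, -1493) = -279656 - 1334*(-1493)**2 = -279656 - 1334*2229049 = -279656 - 1*2973551366 = -279656 - 2973551366 = -2973831022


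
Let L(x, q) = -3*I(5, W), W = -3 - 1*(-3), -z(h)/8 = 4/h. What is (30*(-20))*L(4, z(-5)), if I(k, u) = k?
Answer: 9000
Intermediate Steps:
z(h) = -32/h
W = 0 (W = -3 + 3 = 0)
L(x, q) = -15 (L(x, q) = -3*5 = -15)
(30*(-20))*L(4, z(-5)) = (30*(-20))*(-15) = -600*(-15) = 9000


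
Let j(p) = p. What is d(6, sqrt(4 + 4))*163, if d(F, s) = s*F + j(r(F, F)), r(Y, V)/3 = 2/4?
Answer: 489/2 + 1956*sqrt(2) ≈ 3010.7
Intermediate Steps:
r(Y, V) = 3/2 (r(Y, V) = 3*(2/4) = 3*(2*(1/4)) = 3*(1/2) = 3/2)
d(F, s) = 3/2 + F*s (d(F, s) = s*F + 3/2 = F*s + 3/2 = 3/2 + F*s)
d(6, sqrt(4 + 4))*163 = (3/2 + 6*sqrt(4 + 4))*163 = (3/2 + 6*sqrt(8))*163 = (3/2 + 6*(2*sqrt(2)))*163 = (3/2 + 12*sqrt(2))*163 = 489/2 + 1956*sqrt(2)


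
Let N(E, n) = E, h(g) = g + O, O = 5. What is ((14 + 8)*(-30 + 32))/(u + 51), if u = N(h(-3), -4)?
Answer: 44/53 ≈ 0.83019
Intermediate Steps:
h(g) = 5 + g (h(g) = g + 5 = 5 + g)
u = 2 (u = 5 - 3 = 2)
((14 + 8)*(-30 + 32))/(u + 51) = ((14 + 8)*(-30 + 32))/(2 + 51) = (22*2)/53 = 44*(1/53) = 44/53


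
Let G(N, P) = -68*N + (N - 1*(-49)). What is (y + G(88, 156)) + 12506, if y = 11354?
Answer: 18013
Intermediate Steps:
G(N, P) = 49 - 67*N (G(N, P) = -68*N + (N + 49) = -68*N + (49 + N) = 49 - 67*N)
(y + G(88, 156)) + 12506 = (11354 + (49 - 67*88)) + 12506 = (11354 + (49 - 5896)) + 12506 = (11354 - 5847) + 12506 = 5507 + 12506 = 18013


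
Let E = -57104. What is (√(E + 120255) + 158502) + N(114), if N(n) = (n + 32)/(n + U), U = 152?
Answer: 21080839/133 + √63151 ≈ 1.5875e+5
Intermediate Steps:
N(n) = (32 + n)/(152 + n) (N(n) = (n + 32)/(n + 152) = (32 + n)/(152 + n))
(√(E + 120255) + 158502) + N(114) = (√(-57104 + 120255) + 158502) + (32 + 114)/(152 + 114) = (√63151 + 158502) + 146/266 = (158502 + √63151) + (1/266)*146 = (158502 + √63151) + 73/133 = 21080839/133 + √63151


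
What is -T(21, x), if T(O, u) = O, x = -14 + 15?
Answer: -21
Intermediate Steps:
x = 1
-T(21, x) = -1*21 = -21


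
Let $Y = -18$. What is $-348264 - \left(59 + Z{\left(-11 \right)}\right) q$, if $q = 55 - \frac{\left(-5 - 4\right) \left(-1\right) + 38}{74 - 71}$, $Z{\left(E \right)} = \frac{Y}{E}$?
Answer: $- \frac{11571418}{33} \approx -3.5065 \cdot 10^{5}$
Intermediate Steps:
$Z{\left(E \right)} = - \frac{18}{E}$
$q = \frac{118}{3}$ ($q = 55 - \frac{\left(-9\right) \left(-1\right) + 38}{3} = 55 - \left(9 + 38\right) \frac{1}{3} = 55 - 47 \cdot \frac{1}{3} = 55 - \frac{47}{3} = \frac{118}{3} \approx 39.333$)
$-348264 - \left(59 + Z{\left(-11 \right)}\right) q = -348264 - \left(59 - \frac{18}{-11}\right) \frac{118}{3} = -348264 - \left(59 - - \frac{18}{11}\right) \frac{118}{3} = -348264 - \left(59 + \frac{18}{11}\right) \frac{118}{3} = -348264 - \frac{667}{11} \cdot \frac{118}{3} = -348264 - \frac{78706}{33} = - \frac{11571418}{33}$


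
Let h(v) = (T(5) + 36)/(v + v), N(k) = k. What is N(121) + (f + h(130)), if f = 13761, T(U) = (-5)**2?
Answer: 3609381/260 ≈ 13882.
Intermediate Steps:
T(U) = 25
h(v) = 61/(2*v) (h(v) = (25 + 36)/(v + v) = 61/((2*v)) = 61*(1/(2*v)) = 61/(2*v))
N(121) + (f + h(130)) = 121 + (13761 + (61/2)/130) = 121 + (13761 + (61/2)*(1/130)) = 121 + (13761 + 61/260) = 121 + 3577921/260 = 3609381/260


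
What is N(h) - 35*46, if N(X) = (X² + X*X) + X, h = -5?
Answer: -1565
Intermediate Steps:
N(X) = X + 2*X² (N(X) = (X² + X²) + X = 2*X² + X = X + 2*X²)
N(h) - 35*46 = -5*(1 + 2*(-5)) - 35*46 = -5*(1 - 10) - 1610 = -5*(-9) - 1610 = 45 - 1610 = -1565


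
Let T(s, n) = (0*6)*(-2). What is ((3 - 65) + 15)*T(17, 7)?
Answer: 0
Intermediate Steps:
T(s, n) = 0 (T(s, n) = 0*(-2) = 0)
((3 - 65) + 15)*T(17, 7) = ((3 - 65) + 15)*0 = (-62 + 15)*0 = -47*0 = 0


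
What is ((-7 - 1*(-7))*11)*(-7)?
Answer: 0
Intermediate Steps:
((-7 - 1*(-7))*11)*(-7) = ((-7 + 7)*11)*(-7) = (0*11)*(-7) = 0*(-7) = 0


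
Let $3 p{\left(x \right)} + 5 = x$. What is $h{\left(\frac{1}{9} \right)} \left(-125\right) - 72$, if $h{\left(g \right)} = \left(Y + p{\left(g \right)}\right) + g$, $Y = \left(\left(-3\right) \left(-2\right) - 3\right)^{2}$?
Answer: $- \frac{27194}{27} \approx -1007.2$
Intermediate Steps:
$p{\left(x \right)} = - \frac{5}{3} + \frac{x}{3}$
$Y = 9$ ($Y = \left(6 - 3\right)^{2} = 3^{2} = 9$)
$h{\left(g \right)} = \frac{22}{3} + \frac{4 g}{3}$ ($h{\left(g \right)} = \left(9 + \left(- \frac{5}{3} + \frac{g}{3}\right)\right) + g = \left(\frac{22}{3} + \frac{g}{3}\right) + g = \frac{22}{3} + \frac{4 g}{3}$)
$h{\left(\frac{1}{9} \right)} \left(-125\right) - 72 = \left(\frac{22}{3} + \frac{4}{3 \cdot 9}\right) \left(-125\right) - 72 = \left(\frac{22}{3} + \frac{4}{3} \cdot \frac{1}{9}\right) \left(-125\right) - 72 = \left(\frac{22}{3} + \frac{4}{27}\right) \left(-125\right) - 72 = \frac{202}{27} \left(-125\right) - 72 = - \frac{25250}{27} - 72 = - \frac{27194}{27}$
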